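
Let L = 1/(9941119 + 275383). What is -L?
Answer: -1/10216502 ≈ -9.7881e-8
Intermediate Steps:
L = 1/10216502 ≈ 9.7881e-8
-L = -1*1/10216502 = -1/10216502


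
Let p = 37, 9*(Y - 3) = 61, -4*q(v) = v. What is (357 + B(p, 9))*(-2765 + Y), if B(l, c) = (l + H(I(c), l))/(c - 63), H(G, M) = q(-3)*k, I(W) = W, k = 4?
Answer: -238522343/243 ≈ -9.8157e+5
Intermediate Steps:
q(v) = -v/4
Y = 88/9 (Y = 3 + (1/9)*61 = 3 + 61/9 = 88/9 ≈ 9.7778)
H(G, M) = 3 (H(G, M) = -1/4*(-3)*4 = (3/4)*4 = 3)
B(l, c) = (3 + l)/(-63 + c) (B(l, c) = (l + 3)/(c - 63) = (3 + l)/(-63 + c))
(357 + B(p, 9))*(-2765 + Y) = (357 + (3 + 37)/(-63 + 9))*(-2765 + 88/9) = (357 + 40/(-54))*(-24797/9) = (357 - 1/54*40)*(-24797/9) = (357 - 20/27)*(-24797/9) = (9619/27)*(-24797/9) = -238522343/243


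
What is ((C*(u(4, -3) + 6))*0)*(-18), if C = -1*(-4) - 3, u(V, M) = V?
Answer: 0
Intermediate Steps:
C = 1 (C = 4 - 3 = 1)
((C*(u(4, -3) + 6))*0)*(-18) = ((1*(4 + 6))*0)*(-18) = ((1*10)*0)*(-18) = (10*0)*(-18) = 0*(-18) = 0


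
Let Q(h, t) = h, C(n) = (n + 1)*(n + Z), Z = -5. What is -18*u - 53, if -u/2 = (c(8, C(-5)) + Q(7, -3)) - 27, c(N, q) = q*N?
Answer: 10747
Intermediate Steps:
C(n) = (1 + n)*(-5 + n) (C(n) = (n + 1)*(n - 5) = (1 + n)*(-5 + n))
c(N, q) = N*q
u = -600 (u = -2*((8*(-5 + (-5)² - 4*(-5)) + 7) - 27) = -2*((8*(-5 + 25 + 20) + 7) - 27) = -2*((8*40 + 7) - 27) = -2*((320 + 7) - 27) = -2*(327 - 27) = -2*300 = -600)
-18*u - 53 = -18*(-600) - 53 = 10800 - 53 = 10747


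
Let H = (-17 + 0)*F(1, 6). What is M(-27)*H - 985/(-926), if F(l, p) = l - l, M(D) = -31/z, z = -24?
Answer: 985/926 ≈ 1.0637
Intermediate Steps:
M(D) = 31/24 (M(D) = -31/(-24) = -31*(-1/24) = 31/24)
F(l, p) = 0
H = 0 (H = (-17 + 0)*0 = -17*0 = 0)
M(-27)*H - 985/(-926) = (31/24)*0 - 985/(-926) = 0 - 985*(-1/926) = 0 + 985/926 = 985/926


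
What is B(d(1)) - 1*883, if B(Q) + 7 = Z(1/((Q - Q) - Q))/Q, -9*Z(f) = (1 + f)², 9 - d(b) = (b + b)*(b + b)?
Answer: -1001266/1125 ≈ -890.01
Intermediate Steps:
d(b) = 9 - 4*b² (d(b) = 9 - (b + b)*(b + b) = 9 - 2*b*2*b = 9 - 4*b²)
Z(f) = -(1 + f)²/9
B(Q) = -7 - (1 - 1/Q)²/(9*Q) (B(Q) = -7 + (-(1 + 1/((Q - Q) - Q))²/9)/Q = -7 + (-(1 + 1/(0 - Q))²/9)/Q = -7 + (-(1 + 1/(-Q))²/9)/Q = -7 + (-(1 - 1/Q)²/9)/Q = -7 - (1 - 1/Q)²/(9*Q))
B(d(1)) - 1*883 = (-7 - (-1 + (9 - 4*1²))²/(9*(9 - 4*1²)³)) - 1*883 = (-7 - (-1 + (9 - 4*1))²/(9*(9 - 4*1)³)) - 883 = (-7 - (-1 + (9 - 4))²/(9*(9 - 4)³)) - 883 = (-7 - ⅑*(-1 + 5)²/5³) - 883 = (-7 - ⅑*1/125*4²) - 883 = (-7 - ⅑*1/125*16) - 883 = (-7 - 16/1125) - 883 = -7891/1125 - 883 = -1001266/1125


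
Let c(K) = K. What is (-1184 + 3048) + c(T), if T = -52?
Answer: 1812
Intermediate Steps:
(-1184 + 3048) + c(T) = (-1184 + 3048) - 52 = 1864 - 52 = 1812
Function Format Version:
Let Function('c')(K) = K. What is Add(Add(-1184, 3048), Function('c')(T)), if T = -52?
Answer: 1812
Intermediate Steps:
Add(Add(-1184, 3048), Function('c')(T)) = Add(Add(-1184, 3048), -52) = Add(1864, -52) = 1812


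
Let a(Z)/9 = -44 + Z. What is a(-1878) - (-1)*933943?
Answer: 916645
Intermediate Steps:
a(Z) = -396 + 9*Z (a(Z) = 9*(-44 + Z) = -396 + 9*Z)
a(-1878) - (-1)*933943 = (-396 + 9*(-1878)) - (-1)*933943 = (-396 - 16902) - 1*(-933943) = -17298 + 933943 = 916645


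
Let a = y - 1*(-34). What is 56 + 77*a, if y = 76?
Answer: 8526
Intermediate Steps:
a = 110 (a = 76 - 1*(-34) = 76 + 34 = 110)
56 + 77*a = 56 + 77*110 = 56 + 8470 = 8526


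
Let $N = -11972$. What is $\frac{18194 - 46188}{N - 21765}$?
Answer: $\frac{27994}{33737} \approx 0.82977$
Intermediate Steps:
$\frac{18194 - 46188}{N - 21765} = \frac{18194 - 46188}{-11972 - 21765} = - \frac{27994}{-33737} = \left(-27994\right) \left(- \frac{1}{33737}\right) = \frac{27994}{33737}$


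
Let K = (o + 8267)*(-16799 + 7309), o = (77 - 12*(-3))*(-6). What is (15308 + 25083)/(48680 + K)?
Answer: -40391/71970930 ≈ -0.00056121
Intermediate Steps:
o = -678 (o = (77 + 36)*(-6) = 113*(-6) = -678)
K = -72019610 (K = (-678 + 8267)*(-16799 + 7309) = 7589*(-9490) = -72019610)
(15308 + 25083)/(48680 + K) = (15308 + 25083)/(48680 - 72019610) = 40391/(-71970930) = 40391*(-1/71970930) = -40391/71970930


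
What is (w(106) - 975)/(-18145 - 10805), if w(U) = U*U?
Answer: -10261/28950 ≈ -0.35444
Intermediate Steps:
w(U) = U²
(w(106) - 975)/(-18145 - 10805) = (106² - 975)/(-18145 - 10805) = (11236 - 975)/(-28950) = 10261*(-1/28950) = -10261/28950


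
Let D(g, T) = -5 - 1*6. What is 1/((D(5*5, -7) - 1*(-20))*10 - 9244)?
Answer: -1/9154 ≈ -0.00010924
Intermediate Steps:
D(g, T) = -11 (D(g, T) = -5 - 6 = -11)
1/((D(5*5, -7) - 1*(-20))*10 - 9244) = 1/((-11 - 1*(-20))*10 - 9244) = 1/((-11 + 20)*10 - 9244) = 1/(9*10 - 9244) = 1/(90 - 9244) = 1/(-9154) = -1/9154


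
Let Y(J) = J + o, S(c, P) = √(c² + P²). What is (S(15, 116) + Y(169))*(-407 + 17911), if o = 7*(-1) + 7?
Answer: 2958176 + 17504*√13681 ≈ 5.0055e+6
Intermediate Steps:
S(c, P) = √(P² + c²)
o = 0 (o = -7 + 7 = 0)
Y(J) = J (Y(J) = J + 0 = J)
(S(15, 116) + Y(169))*(-407 + 17911) = (√(116² + 15²) + 169)*(-407 + 17911) = (√(13456 + 225) + 169)*17504 = (√13681 + 169)*17504 = (169 + √13681)*17504 = 2958176 + 17504*√13681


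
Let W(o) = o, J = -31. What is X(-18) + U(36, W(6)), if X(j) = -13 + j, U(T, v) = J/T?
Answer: -1147/36 ≈ -31.861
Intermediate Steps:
U(T, v) = -31/T
X(-18) + U(36, W(6)) = (-13 - 18) - 31/36 = -31 - 31*1/36 = -31 - 31/36 = -1147/36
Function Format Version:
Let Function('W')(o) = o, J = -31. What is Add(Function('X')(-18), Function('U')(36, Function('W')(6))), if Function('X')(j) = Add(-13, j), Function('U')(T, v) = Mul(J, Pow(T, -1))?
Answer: Rational(-1147, 36) ≈ -31.861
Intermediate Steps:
Function('U')(T, v) = Mul(-31, Pow(T, -1))
Add(Function('X')(-18), Function('U')(36, Function('W')(6))) = Add(Add(-13, -18), Mul(-31, Pow(36, -1))) = Add(-31, Mul(-31, Rational(1, 36))) = Add(-31, Rational(-31, 36)) = Rational(-1147, 36)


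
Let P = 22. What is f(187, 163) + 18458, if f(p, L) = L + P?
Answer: 18643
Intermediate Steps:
f(p, L) = 22 + L (f(p, L) = L + 22 = 22 + L)
f(187, 163) + 18458 = (22 + 163) + 18458 = 185 + 18458 = 18643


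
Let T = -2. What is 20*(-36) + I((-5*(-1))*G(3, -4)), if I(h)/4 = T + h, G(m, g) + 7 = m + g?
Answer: -888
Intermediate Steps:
G(m, g) = -7 + g + m (G(m, g) = -7 + (m + g) = -7 + (g + m) = -7 + g + m)
I(h) = -8 + 4*h (I(h) = 4*(-2 + h) = -8 + 4*h)
20*(-36) + I((-5*(-1))*G(3, -4)) = 20*(-36) + (-8 + 4*((-5*(-1))*(-7 - 4 + 3))) = -720 + (-8 + 4*(5*(-8))) = -720 + (-8 + 4*(-40)) = -720 + (-8 - 160) = -720 - 168 = -888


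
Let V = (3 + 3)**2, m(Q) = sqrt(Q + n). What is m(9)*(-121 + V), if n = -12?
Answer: -85*I*sqrt(3) ≈ -147.22*I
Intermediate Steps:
m(Q) = sqrt(-12 + Q) (m(Q) = sqrt(Q - 12) = sqrt(-12 + Q))
V = 36 (V = 6**2 = 36)
m(9)*(-121 + V) = sqrt(-12 + 9)*(-121 + 36) = sqrt(-3)*(-85) = (I*sqrt(3))*(-85) = -85*I*sqrt(3)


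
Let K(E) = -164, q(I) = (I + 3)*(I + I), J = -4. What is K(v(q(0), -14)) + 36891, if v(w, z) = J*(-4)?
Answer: 36727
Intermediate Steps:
q(I) = 2*I*(3 + I) (q(I) = (3 + I)*(2*I) = 2*I*(3 + I))
v(w, z) = 16 (v(w, z) = -4*(-4) = 16)
K(v(q(0), -14)) + 36891 = -164 + 36891 = 36727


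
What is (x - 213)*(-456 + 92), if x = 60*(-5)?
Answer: 186732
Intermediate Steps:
x = -300
(x - 213)*(-456 + 92) = (-300 - 213)*(-456 + 92) = -513*(-364) = 186732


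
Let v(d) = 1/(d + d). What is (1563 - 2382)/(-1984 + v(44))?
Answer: 8008/19399 ≈ 0.41280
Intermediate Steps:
v(d) = 1/(2*d)
(1563 - 2382)/(-1984 + v(44)) = (1563 - 2382)/(-1984 + (1/2)/44) = -819/(-1984 + (1/2)*(1/44)) = -819/(-1984 + 1/88) = -819/(-174591/88) = -819*(-88/174591) = 8008/19399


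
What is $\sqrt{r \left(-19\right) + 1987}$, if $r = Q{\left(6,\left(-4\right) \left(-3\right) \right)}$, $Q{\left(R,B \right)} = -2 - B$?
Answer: $\sqrt{2253} \approx 47.466$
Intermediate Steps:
$r = -14$ ($r = -2 - \left(-4\right) \left(-3\right) = -2 - 12 = -14$)
$\sqrt{r \left(-19\right) + 1987} = \sqrt{\left(-14\right) \left(-19\right) + 1987} = \sqrt{266 + 1987} = \sqrt{2253}$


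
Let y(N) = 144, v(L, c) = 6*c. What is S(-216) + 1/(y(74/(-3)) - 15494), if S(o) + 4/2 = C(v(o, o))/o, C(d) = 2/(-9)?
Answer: -14913011/7460100 ≈ -1.9990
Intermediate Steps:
C(d) = -2/9 (C(d) = 2*(-⅑) = -2/9)
S(o) = -2 - 2/(9*o)
S(-216) + 1/(y(74/(-3)) - 15494) = (-2 - 2/9/(-216)) + 1/(144 - 15494) = (-2 - 2/9*(-1/216)) + 1/(-15350) = (-2 + 1/972) - 1/15350 = -1943/972 - 1/15350 = -14913011/7460100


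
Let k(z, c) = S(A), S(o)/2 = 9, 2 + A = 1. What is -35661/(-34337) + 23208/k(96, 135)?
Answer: 132922499/103011 ≈ 1290.4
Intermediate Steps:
A = -1 (A = -2 + 1 = -1)
S(o) = 18 (S(o) = 2*9 = 18)
k(z, c) = 18
-35661/(-34337) + 23208/k(96, 135) = -35661/(-34337) + 23208/18 = -35661*(-1/34337) + 23208*(1/18) = 35661/34337 + 3868/3 = 132922499/103011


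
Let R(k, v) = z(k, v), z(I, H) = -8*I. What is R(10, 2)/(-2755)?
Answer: 16/551 ≈ 0.029038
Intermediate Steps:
R(k, v) = -8*k
R(10, 2)/(-2755) = -8*10/(-2755) = -80*(-1/2755) = 16/551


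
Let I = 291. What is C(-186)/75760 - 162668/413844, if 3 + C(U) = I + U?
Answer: -1535189449/3919102680 ≈ -0.39172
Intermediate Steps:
C(U) = 288 + U (C(U) = -3 + (291 + U) = 288 + U)
C(-186)/75760 - 162668/413844 = (288 - 186)/75760 - 162668/413844 = 102*(1/75760) - 162668*1/413844 = 51/37880 - 40667/103461 = -1535189449/3919102680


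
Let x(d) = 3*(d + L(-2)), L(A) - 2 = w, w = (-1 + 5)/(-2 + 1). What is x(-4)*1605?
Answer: -28890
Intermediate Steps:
w = -4 (w = 4/(-1) = 4*(-1) = -4)
L(A) = -2 (L(A) = 2 - 4 = -2)
x(d) = -6 + 3*d (x(d) = 3*(d - 2) = 3*(-2 + d) = -6 + 3*d)
x(-4)*1605 = (-6 + 3*(-4))*1605 = (-6 - 12)*1605 = -18*1605 = -28890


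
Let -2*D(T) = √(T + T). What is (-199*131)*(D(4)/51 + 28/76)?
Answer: -182483/19 + 26069*√2/51 ≈ -8881.5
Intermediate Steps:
D(T) = -√2*√T/2 (D(T) = -√(T + T)/2 = -√2*√T/2)
(-199*131)*(D(4)/51 + 28/76) = (-199*131)*(-√2*√4/2/51 + 28/76) = -26069*(-½*√2*2*(1/51) + 28*(1/76)) = -26069*(-√2*(1/51) + 7/19) = -26069*(-√2/51 + 7/19) = -26069*(7/19 - √2/51) = -182483/19 + 26069*√2/51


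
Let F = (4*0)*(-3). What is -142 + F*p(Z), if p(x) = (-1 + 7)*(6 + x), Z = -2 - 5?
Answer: -142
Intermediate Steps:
Z = -7
p(x) = 36 + 6*x (p(x) = 6*(6 + x) = 36 + 6*x)
F = 0 (F = 0*(-3) = 0)
-142 + F*p(Z) = -142 + 0*(36 + 6*(-7)) = -142 + 0*(36 - 42) = -142 + 0*(-6) = -142 + 0 = -142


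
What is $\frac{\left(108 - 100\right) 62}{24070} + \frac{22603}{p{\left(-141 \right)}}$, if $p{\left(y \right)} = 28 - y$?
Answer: $\frac{272069017}{2033915} \approx 133.77$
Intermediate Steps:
$\frac{\left(108 - 100\right) 62}{24070} + \frac{22603}{p{\left(-141 \right)}} = \frac{\left(108 - 100\right) 62}{24070} + \frac{22603}{28 - -141} = 8 \cdot 62 \cdot \frac{1}{24070} + \frac{22603}{28 + 141} = 496 \cdot \frac{1}{24070} + \frac{22603}{169} = \frac{248}{12035} + 22603 \cdot \frac{1}{169} = \frac{248}{12035} + \frac{22603}{169} = \frac{272069017}{2033915}$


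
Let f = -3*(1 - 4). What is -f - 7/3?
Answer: -34/3 ≈ -11.333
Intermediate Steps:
f = 9 (f = -3*(-3) = 9)
-f - 7/3 = -1*9 - 7/3 = -9 - 7*⅓ = -9 - 7/3 = -34/3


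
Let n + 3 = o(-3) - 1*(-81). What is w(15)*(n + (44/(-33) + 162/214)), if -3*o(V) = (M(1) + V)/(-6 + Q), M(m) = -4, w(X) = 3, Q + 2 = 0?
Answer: 198075/856 ≈ 231.40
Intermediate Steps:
Q = -2 (Q = -2 + 0 = -2)
o(V) = -1/6 + V/24 (o(V) = -(-4 + V)/(3*(-6 - 2)) = -(-4 + V)/(3*(-8)) = -(-4 + V)*(-1)/(3*8) = -(1/2 - V/8)/3 = -1/6 + V/24)
n = 1865/24 (n = -3 + ((-1/6 + (1/24)*(-3)) - 1*(-81)) = -3 + ((-1/6 - 1/8) + 81) = -3 + (-7/24 + 81) = -3 + 1937/24 = 1865/24 ≈ 77.708)
w(15)*(n + (44/(-33) + 162/214)) = 3*(1865/24 + (44/(-33) + 162/214)) = 3*(1865/24 + (44*(-1/33) + 162*(1/214))) = 3*(1865/24 + (-4/3 + 81/107)) = 3*(1865/24 - 185/321) = 3*(66025/856) = 198075/856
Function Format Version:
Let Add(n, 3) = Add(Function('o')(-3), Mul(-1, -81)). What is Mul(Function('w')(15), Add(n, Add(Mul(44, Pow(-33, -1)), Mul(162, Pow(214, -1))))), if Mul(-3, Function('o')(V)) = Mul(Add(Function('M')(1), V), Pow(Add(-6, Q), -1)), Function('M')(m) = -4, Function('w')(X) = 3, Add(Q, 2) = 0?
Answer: Rational(198075, 856) ≈ 231.40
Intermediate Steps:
Q = -2 (Q = Add(-2, 0) = -2)
Function('o')(V) = Add(Rational(-1, 6), Mul(Rational(1, 24), V)) (Function('o')(V) = Mul(Rational(-1, 3), Mul(Add(-4, V), Pow(Add(-6, -2), -1))) = Mul(Rational(-1, 3), Mul(Add(-4, V), Pow(-8, -1))) = Mul(Rational(-1, 3), Mul(Add(-4, V), Rational(-1, 8))) = Mul(Rational(-1, 3), Add(Rational(1, 2), Mul(Rational(-1, 8), V))) = Add(Rational(-1, 6), Mul(Rational(1, 24), V)))
n = Rational(1865, 24) (n = Add(-3, Add(Add(Rational(-1, 6), Mul(Rational(1, 24), -3)), Mul(-1, -81))) = Add(-3, Add(Add(Rational(-1, 6), Rational(-1, 8)), 81)) = Add(-3, Add(Rational(-7, 24), 81)) = Add(-3, Rational(1937, 24)) = Rational(1865, 24) ≈ 77.708)
Mul(Function('w')(15), Add(n, Add(Mul(44, Pow(-33, -1)), Mul(162, Pow(214, -1))))) = Mul(3, Add(Rational(1865, 24), Add(Mul(44, Pow(-33, -1)), Mul(162, Pow(214, -1))))) = Mul(3, Add(Rational(1865, 24), Add(Mul(44, Rational(-1, 33)), Mul(162, Rational(1, 214))))) = Mul(3, Add(Rational(1865, 24), Add(Rational(-4, 3), Rational(81, 107)))) = Mul(3, Add(Rational(1865, 24), Rational(-185, 321))) = Mul(3, Rational(66025, 856)) = Rational(198075, 856)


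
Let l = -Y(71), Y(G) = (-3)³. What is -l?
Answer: -27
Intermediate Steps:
Y(G) = -27
l = 27 (l = -1*(-27) = 27)
-l = -1*27 = -27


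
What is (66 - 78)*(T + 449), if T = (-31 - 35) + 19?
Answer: -4824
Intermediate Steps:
T = -47 (T = -66 + 19 = -47)
(66 - 78)*(T + 449) = (66 - 78)*(-47 + 449) = -12*402 = -4824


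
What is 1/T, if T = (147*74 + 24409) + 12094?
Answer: 1/47381 ≈ 2.1106e-5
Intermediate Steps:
T = 47381 (T = (10878 + 24409) + 12094 = 35287 + 12094 = 47381)
1/T = 1/47381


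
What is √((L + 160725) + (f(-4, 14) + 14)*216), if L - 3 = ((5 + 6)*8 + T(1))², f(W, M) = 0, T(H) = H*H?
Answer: √171673 ≈ 414.33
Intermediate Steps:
T(H) = H²
L = 7924 (L = 3 + ((5 + 6)*8 + 1²)² = 3 + (11*8 + 1)² = 3 + (88 + 1)² = 3 + 89² = 3 + 7921 = 7924)
√((L + 160725) + (f(-4, 14) + 14)*216) = √((7924 + 160725) + (0 + 14)*216) = √(168649 + 14*216) = √(168649 + 3024) = √171673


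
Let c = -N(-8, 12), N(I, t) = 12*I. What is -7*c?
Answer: -672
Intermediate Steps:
c = 96 (c = -12*(-8) = -1*(-96) = 96)
-7*c = -7*96 = -672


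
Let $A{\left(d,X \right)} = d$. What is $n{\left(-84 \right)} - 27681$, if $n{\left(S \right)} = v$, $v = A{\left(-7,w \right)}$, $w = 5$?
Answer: $-27688$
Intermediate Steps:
$v = -7$
$n{\left(S \right)} = -7$
$n{\left(-84 \right)} - 27681 = -7 - 27681 = -27688$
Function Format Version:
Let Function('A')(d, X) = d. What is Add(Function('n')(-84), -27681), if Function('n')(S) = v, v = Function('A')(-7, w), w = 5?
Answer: -27688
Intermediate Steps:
v = -7
Function('n')(S) = -7
Add(Function('n')(-84), -27681) = Add(-7, -27681) = -27688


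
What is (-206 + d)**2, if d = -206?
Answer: 169744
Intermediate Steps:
(-206 + d)**2 = (-206 - 206)**2 = (-412)**2 = 169744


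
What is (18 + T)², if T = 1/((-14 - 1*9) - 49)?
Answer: 1677025/5184 ≈ 323.50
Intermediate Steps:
T = -1/72 (T = 1/((-14 - 9) - 49) = 1/(-23 - 49) = 1/(-72) = -1/72 ≈ -0.013889)
(18 + T)² = (18 - 1/72)² = (1295/72)² = 1677025/5184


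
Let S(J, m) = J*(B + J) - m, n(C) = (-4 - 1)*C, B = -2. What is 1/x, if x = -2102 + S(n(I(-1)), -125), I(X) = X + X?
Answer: -1/1897 ≈ -0.00052715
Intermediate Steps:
I(X) = 2*X
n(C) = -5*C
S(J, m) = -m + J*(-2 + J) (S(J, m) = J*(-2 + J) - m = -m + J*(-2 + J))
x = -1897 (x = -2102 + ((-10*(-1))**2 - 1*(-125) - (-10)*2*(-1)) = -2102 + ((-5*(-2))**2 + 125 - (-10)*(-2)) = -2102 + (10**2 + 125 - 2*10) = -2102 + (100 + 125 - 20) = -2102 + 205 = -1897)
1/x = 1/(-1897) = -1/1897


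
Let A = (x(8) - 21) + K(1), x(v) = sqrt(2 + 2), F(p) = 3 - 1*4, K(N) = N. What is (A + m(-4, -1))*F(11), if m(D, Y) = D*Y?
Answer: 14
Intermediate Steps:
F(p) = -1 (F(p) = 3 - 4 = -1)
x(v) = 2 (x(v) = sqrt(4) = 2)
A = -18 (A = (2 - 21) + 1 = -19 + 1 = -18)
(A + m(-4, -1))*F(11) = (-18 - 4*(-1))*(-1) = (-18 + 4)*(-1) = -14*(-1) = 14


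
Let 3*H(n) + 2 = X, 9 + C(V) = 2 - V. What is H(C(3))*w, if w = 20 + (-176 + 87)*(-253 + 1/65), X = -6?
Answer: -3906176/65 ≈ -60095.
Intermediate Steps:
C(V) = -7 - V (C(V) = -9 + (2 - V) = -7 - V)
H(n) = -8/3 (H(n) = -⅔ + (⅓)*(-6) = -⅔ - 2 = -8/3)
w = 1464816/65 (w = 20 - 89*(-253 + 1/65) = 20 - 89*(-16444/65) = 20 + 1463516/65 = 1464816/65 ≈ 22536.)
H(C(3))*w = -8/3*1464816/65 = -3906176/65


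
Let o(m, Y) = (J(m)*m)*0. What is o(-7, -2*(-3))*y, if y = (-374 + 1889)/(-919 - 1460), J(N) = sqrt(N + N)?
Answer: 0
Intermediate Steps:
J(N) = sqrt(2)*sqrt(N) (J(N) = sqrt(2*N) = sqrt(2)*sqrt(N))
o(m, Y) = 0 (o(m, Y) = ((sqrt(2)*sqrt(m))*m)*0 = (sqrt(2)*m**(3/2))*0 = 0)
y = -505/793 (y = 1515/(-2379) = 1515*(-1/2379) = -505/793 ≈ -0.63682)
o(-7, -2*(-3))*y = 0*(-505/793) = 0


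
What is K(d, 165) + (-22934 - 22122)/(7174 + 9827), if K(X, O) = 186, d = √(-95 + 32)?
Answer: 3117130/17001 ≈ 183.35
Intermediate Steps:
d = 3*I*√7 (d = √(-63) = 3*I*√7 ≈ 7.9373*I)
K(d, 165) + (-22934 - 22122)/(7174 + 9827) = 186 + (-22934 - 22122)/(7174 + 9827) = 186 - 45056/17001 = 3117130/17001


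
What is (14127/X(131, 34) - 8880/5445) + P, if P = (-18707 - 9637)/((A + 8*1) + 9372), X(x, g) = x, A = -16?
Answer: 11486374651/111321573 ≈ 103.18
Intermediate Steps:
P = -7086/2341 (P = (-18707 - 9637)/((-16 + 8*1) + 9372) = -28344/((-16 + 8) + 9372) = -28344/(-8 + 9372) = -28344/9364 = -28344*1/9364 = -7086/2341 ≈ -3.0269)
(14127/X(131, 34) - 8880/5445) + P = (14127/131 - 8880/5445) - 7086/2341 = (14127*(1/131) - 8880*1/5445) - 7086/2341 = (14127/131 - 592/363) - 7086/2341 = 5050549/47553 - 7086/2341 = 11486374651/111321573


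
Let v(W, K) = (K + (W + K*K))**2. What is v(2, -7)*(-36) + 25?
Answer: -69671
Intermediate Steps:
v(W, K) = (K + W + K**2)**2 (v(W, K) = (K + (W + K**2))**2 = (K + W + K**2)**2)
v(2, -7)*(-36) + 25 = (-7 + 2 + (-7)**2)**2*(-36) + 25 = (-7 + 2 + 49)**2*(-36) + 25 = 44**2*(-36) + 25 = 1936*(-36) + 25 = -69696 + 25 = -69671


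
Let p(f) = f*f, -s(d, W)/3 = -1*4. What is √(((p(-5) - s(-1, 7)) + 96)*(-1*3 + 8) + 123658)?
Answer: √124203 ≈ 352.42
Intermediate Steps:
s(d, W) = 12 (s(d, W) = -(-3)*4 = -3*(-4) = 12)
p(f) = f²
√(((p(-5) - s(-1, 7)) + 96)*(-1*3 + 8) + 123658) = √((((-5)² - 1*12) + 96)*(-1*3 + 8) + 123658) = √(((25 - 12) + 96)*(-3 + 8) + 123658) = √((13 + 96)*5 + 123658) = √(109*5 + 123658) = √(545 + 123658) = √124203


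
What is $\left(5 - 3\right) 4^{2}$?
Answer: $32$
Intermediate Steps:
$\left(5 - 3\right) 4^{2} = 2 \cdot 16 = 32$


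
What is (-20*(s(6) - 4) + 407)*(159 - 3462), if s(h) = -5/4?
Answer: -1691136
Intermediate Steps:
s(h) = -5/4 (s(h) = -5*1/4 = -5/4)
(-20*(s(6) - 4) + 407)*(159 - 3462) = (-20*(-5/4 - 4) + 407)*(159 - 3462) = (-20*(-21/4) + 407)*(-3303) = (105 + 407)*(-3303) = 512*(-3303) = -1691136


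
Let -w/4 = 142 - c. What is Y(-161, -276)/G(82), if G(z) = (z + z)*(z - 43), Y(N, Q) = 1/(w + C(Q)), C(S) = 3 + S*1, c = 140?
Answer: -1/1797276 ≈ -5.5640e-7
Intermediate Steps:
C(S) = 3 + S
w = -8 (w = -4*(142 - 1*140) = -4*(142 - 140) = -4*2 = -8)
Y(N, Q) = 1/(-5 + Q) (Y(N, Q) = 1/(-8 + (3 + Q)) = 1/(-5 + Q))
G(z) = 2*z*(-43 + z) (G(z) = (2*z)*(-43 + z) = 2*z*(-43 + z))
Y(-161, -276)/G(82) = 1/((-5 - 276)*((2*82*(-43 + 82)))) = 1/((-281)*((2*82*39))) = -1/281/6396 = -1/281*1/6396 = -1/1797276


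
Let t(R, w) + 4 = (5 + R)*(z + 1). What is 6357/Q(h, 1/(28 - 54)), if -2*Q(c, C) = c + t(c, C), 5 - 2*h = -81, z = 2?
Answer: -4238/61 ≈ -69.475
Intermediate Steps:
h = 43 (h = 5/2 - ½*(-81) = 5/2 + 81/2 = 43)
t(R, w) = 11 + 3*R (t(R, w) = -4 + (5 + R)*(2 + 1) = -4 + (5 + R)*3 = -4 + (15 + 3*R) = 11 + 3*R)
Q(c, C) = -11/2 - 2*c (Q(c, C) = -(c + (11 + 3*c))/2 = -(11 + 4*c)/2 = -11/2 - 2*c)
6357/Q(h, 1/(28 - 54)) = 6357/(-11/2 - 2*43) = 6357/(-11/2 - 86) = 6357/(-183/2) = 6357*(-2/183) = -4238/61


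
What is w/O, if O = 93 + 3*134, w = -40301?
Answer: -40301/495 ≈ -81.416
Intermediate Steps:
O = 495 (O = 93 + 402 = 495)
w/O = -40301/495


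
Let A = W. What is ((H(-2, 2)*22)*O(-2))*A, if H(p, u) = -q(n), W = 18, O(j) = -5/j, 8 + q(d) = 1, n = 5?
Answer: 6930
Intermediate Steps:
q(d) = -7 (q(d) = -8 + 1 = -7)
H(p, u) = 7 (H(p, u) = -1*(-7) = 7)
A = 18
((H(-2, 2)*22)*O(-2))*A = ((7*22)*(-5/(-2)))*18 = (154*(-5*(-½)))*18 = (154*(5/2))*18 = 385*18 = 6930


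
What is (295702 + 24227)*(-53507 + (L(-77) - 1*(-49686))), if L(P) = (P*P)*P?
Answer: -147280594866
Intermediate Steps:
L(P) = P**3 (L(P) = P**2*P = P**3)
(295702 + 24227)*(-53507 + (L(-77) - 1*(-49686))) = (295702 + 24227)*(-53507 + ((-77)**3 - 1*(-49686))) = 319929*(-53507 + (-456533 + 49686)) = 319929*(-53507 - 406847) = 319929*(-460354) = -147280594866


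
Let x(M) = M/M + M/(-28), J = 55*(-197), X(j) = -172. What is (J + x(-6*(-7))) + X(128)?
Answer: -22015/2 ≈ -11008.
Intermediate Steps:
J = -10835
x(M) = 1 - M/28 (x(M) = 1 + M*(-1/28) = 1 - M/28)
(J + x(-6*(-7))) + X(128) = (-10835 + (1 - (-3)*(-7)/14)) - 172 = (-10835 + (1 - 1/28*42)) - 172 = (-10835 + (1 - 3/2)) - 172 = (-10835 - 1/2) - 172 = -21671/2 - 172 = -22015/2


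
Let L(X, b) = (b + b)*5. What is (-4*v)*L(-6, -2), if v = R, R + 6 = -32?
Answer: -3040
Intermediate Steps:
R = -38 (R = -6 - 32 = -38)
L(X, b) = 10*b (L(X, b) = (2*b)*5 = 10*b)
v = -38
(-4*v)*L(-6, -2) = (-4*(-38))*(10*(-2)) = 152*(-20) = -3040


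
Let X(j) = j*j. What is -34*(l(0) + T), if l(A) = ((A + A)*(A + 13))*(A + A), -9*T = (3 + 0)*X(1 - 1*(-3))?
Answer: 544/3 ≈ 181.33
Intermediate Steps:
X(j) = j**2
T = -16/3 (T = -(3 + 0)*(1 - 1*(-3))**2/9 = -(1 + 3)**2/3 = -4**2/3 = -16/3 ≈ -5.3333)
l(A) = 4*A**2*(13 + A) (l(A) = ((2*A)*(13 + A))*(2*A) = (2*A*(13 + A))*(2*A) = 4*A**2*(13 + A))
-34*(l(0) + T) = -34*(4*0**2*(13 + 0) - 16/3) = -34*(4*0*13 - 16/3) = -34*(0 - 16/3) = -34*(-16/3) = 544/3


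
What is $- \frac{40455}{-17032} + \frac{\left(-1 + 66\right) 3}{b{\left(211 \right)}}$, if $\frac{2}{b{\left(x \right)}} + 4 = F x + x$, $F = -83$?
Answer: $- \frac{28738649265}{17032} \approx -1.6873 \cdot 10^{6}$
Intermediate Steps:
$b{\left(x \right)} = \frac{2}{-4 - 82 x}$ ($b{\left(x \right)} = \frac{2}{-4 + \left(- 83 x + x\right)} = \frac{2}{-4 - 82 x}$)
$- \frac{40455}{-17032} + \frac{\left(-1 + 66\right) 3}{b{\left(211 \right)}} = - \frac{40455}{-17032} + \frac{\left(-1 + 66\right) 3}{\left(-1\right) \frac{1}{2 + 41 \cdot 211}} = \left(-40455\right) \left(- \frac{1}{17032}\right) + \frac{65 \cdot 3}{\left(-1\right) \frac{1}{2 + 8651}} = \frac{40455}{17032} + \frac{195}{\left(-1\right) \frac{1}{8653}} = \frac{40455}{17032} + \frac{195}{- \frac{1}{8653}} = \frac{40455}{17032} + 195 \left(-8653\right) = \frac{40455}{17032} - 1687335 = - \frac{28738649265}{17032}$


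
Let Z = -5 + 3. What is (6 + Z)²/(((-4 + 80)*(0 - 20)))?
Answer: -1/95 ≈ -0.010526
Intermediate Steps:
Z = -2
(6 + Z)²/(((-4 + 80)*(0 - 20))) = (6 - 2)²/(((-4 + 80)*(0 - 20))) = 4²/(76*(-20)) = 16/(-1520) = -1/1520*16 = -1/95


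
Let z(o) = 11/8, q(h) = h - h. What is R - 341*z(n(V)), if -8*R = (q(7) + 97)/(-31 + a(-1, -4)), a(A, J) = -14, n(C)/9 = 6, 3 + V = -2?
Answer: -84349/180 ≈ -468.61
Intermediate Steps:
V = -5 (V = -3 - 2 = -5)
n(C) = 54 (n(C) = 9*6 = 54)
q(h) = 0
z(o) = 11/8 (z(o) = 11*(1/8) = 11/8)
R = 97/360 (R = -(0 + 97)/(8*(-31 - 14)) = -97/(8*(-45)) = -97*(-1)/(8*45) = -1/8*(-97/45) = 97/360 ≈ 0.26944)
R - 341*z(n(V)) = 97/360 - 341*11/8 = 97/360 - 3751/8 = -84349/180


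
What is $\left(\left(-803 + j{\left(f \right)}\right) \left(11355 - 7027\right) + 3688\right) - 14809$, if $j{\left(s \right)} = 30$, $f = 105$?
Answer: $-3356665$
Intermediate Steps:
$\left(\left(-803 + j{\left(f \right)}\right) \left(11355 - 7027\right) + 3688\right) - 14809 = \left(\left(-803 + 30\right) \left(11355 - 7027\right) + 3688\right) - 14809 = \left(\left(-773\right) 4328 + 3688\right) - 14809 = \left(-3345544 + 3688\right) - 14809 = -3341856 - 14809 = -3356665$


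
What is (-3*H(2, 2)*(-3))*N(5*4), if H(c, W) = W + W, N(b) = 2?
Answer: 72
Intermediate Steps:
H(c, W) = 2*W
(-3*H(2, 2)*(-3))*N(5*4) = -3*2*2*(-3)*2 = -12*(-3)*2 = -3*(-12)*2 = 36*2 = 72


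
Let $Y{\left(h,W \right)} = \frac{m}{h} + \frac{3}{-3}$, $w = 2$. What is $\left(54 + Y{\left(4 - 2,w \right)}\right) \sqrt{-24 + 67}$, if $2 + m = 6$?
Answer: $55 \sqrt{43} \approx 360.66$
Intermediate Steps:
$m = 4$ ($m = -2 + 6 = 4$)
$Y{\left(h,W \right)} = -1 + \frac{4}{h}$ ($Y{\left(h,W \right)} = \frac{4}{h} + \frac{3}{-3} = \frac{4}{h} + 3 \left(- \frac{1}{3}\right) = \frac{4}{h} - 1 = -1 + \frac{4}{h}$)
$\left(54 + Y{\left(4 - 2,w \right)}\right) \sqrt{-24 + 67} = \left(54 + \frac{4 - \left(4 - 2\right)}{4 - 2}\right) \sqrt{-24 + 67} = \left(54 + \frac{4 - 2}{2}\right) \sqrt{43} = \left(54 + \frac{1}{2} \cdot 2\right) \sqrt{43} = \left(54 + 1\right) \sqrt{43} = 55 \sqrt{43}$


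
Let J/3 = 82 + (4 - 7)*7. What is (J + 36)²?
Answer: 47961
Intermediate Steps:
J = 183 (J = 3*(82 + (4 - 7)*7) = 3*(82 - 3*7) = 3*(82 - 21) = 3*61 = 183)
(J + 36)² = (183 + 36)² = 219² = 47961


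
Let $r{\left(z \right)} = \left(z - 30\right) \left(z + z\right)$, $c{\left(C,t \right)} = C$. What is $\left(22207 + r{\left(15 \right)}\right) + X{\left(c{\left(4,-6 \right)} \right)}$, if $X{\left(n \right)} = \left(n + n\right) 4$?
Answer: $21789$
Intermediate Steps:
$r{\left(z \right)} = 2 z \left(-30 + z\right)$ ($r{\left(z \right)} = \left(-30 + z\right) 2 z = 2 z \left(-30 + z\right)$)
$X{\left(n \right)} = 8 n$ ($X{\left(n \right)} = 2 n 4 = 8 n$)
$\left(22207 + r{\left(15 \right)}\right) + X{\left(c{\left(4,-6 \right)} \right)} = \left(22207 + 2 \cdot 15 \left(-30 + 15\right)\right) + 8 \cdot 4 = \left(22207 + 2 \cdot 15 \left(-15\right)\right) + 32 = \left(22207 - 450\right) + 32 = 21757 + 32 = 21789$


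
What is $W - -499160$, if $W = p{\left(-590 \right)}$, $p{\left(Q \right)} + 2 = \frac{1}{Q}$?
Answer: $\frac{294503219}{590} \approx 4.9916 \cdot 10^{5}$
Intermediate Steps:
$p{\left(Q \right)} = -2 + \frac{1}{Q}$
$W = - \frac{1181}{590}$ ($W = -2 + \frac{1}{-590} = -2 - \frac{1}{590} = - \frac{1181}{590} \approx -2.0017$)
$W - -499160 = - \frac{1181}{590} - -499160 = - \frac{1181}{590} + 499160 = \frac{294503219}{590}$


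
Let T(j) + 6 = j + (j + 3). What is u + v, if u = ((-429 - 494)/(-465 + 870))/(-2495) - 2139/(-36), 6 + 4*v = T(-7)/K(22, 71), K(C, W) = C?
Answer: 5132957399/88921800 ≈ 57.724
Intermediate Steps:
T(j) = -3 + 2*j (T(j) = -6 + (j + (j + 3)) = -6 + (j + (3 + j)) = -6 + (3 + 2*j) = -3 + 2*j)
v = -149/88 (v = -3/2 + ((-3 + 2*(-7))/22)/4 = -3/2 + ((-3 - 14)*(1/22))/4 = -3/2 + (-17*1/22)/4 = -3/2 + (1/4)*(-17/22) = -3/2 - 17/88 = -149/88 ≈ -1.6932)
u = 240159917/4041900 (u = -923/405*(-1/2495) - 2139*(-1/36) = -923*1/405*(-1/2495) + 713/12 = -923/405*(-1/2495) + 713/12 = 923/1010475 + 713/12 = 240159917/4041900 ≈ 59.418)
u + v = 240159917/4041900 - 149/88 = 5132957399/88921800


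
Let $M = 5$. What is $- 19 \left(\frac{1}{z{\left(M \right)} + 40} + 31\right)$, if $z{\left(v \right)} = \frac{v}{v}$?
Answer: $- \frac{24168}{41} \approx -589.46$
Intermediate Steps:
$z{\left(v \right)} = 1$
$- 19 \left(\frac{1}{z{\left(M \right)} + 40} + 31\right) = - 19 \left(\frac{1}{1 + 40} + 31\right) = - 19 \left(\frac{1}{41} + 31\right) = \left(-19\right) \frac{1272}{41} = - \frac{24168}{41}$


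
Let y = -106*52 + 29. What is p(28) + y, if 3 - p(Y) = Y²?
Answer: -6264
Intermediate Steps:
y = -5483 (y = -5512 + 29 = -5483)
p(Y) = 3 - Y²
p(28) + y = (3 - 1*28²) - 5483 = (3 - 1*784) - 5483 = (3 - 784) - 5483 = -781 - 5483 = -6264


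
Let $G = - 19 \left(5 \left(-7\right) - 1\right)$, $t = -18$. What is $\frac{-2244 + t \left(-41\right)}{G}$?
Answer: $- \frac{251}{114} \approx -2.2018$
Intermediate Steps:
$G = 684$ ($G = - 19 \left(-35 - 1\right) = \left(-19\right) \left(-36\right) = 684$)
$\frac{-2244 + t \left(-41\right)}{G} = \frac{-2244 - -738}{684} = \left(-2244 + 738\right) \frac{1}{684} = \left(-1506\right) \frac{1}{684} = - \frac{251}{114}$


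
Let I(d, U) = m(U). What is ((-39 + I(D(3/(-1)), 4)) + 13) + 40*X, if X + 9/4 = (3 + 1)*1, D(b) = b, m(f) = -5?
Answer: 39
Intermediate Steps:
I(d, U) = -5
X = 7/4 (X = -9/4 + (3 + 1)*1 = -9/4 + 4*1 = -9/4 + 4 = 7/4 ≈ 1.7500)
((-39 + I(D(3/(-1)), 4)) + 13) + 40*X = ((-39 - 5) + 13) + 40*(7/4) = (-44 + 13) + 70 = -31 + 70 = 39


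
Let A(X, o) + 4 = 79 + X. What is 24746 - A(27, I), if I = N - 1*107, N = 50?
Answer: 24644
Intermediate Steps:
I = -57 (I = 50 - 1*107 = 50 - 107 = -57)
A(X, o) = 75 + X (A(X, o) = -4 + (79 + X) = 75 + X)
24746 - A(27, I) = 24746 - (75 + 27) = 24746 - 1*102 = 24746 - 102 = 24644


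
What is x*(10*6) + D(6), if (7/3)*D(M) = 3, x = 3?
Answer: 1269/7 ≈ 181.29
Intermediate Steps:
D(M) = 9/7 (D(M) = (3/7)*3 = 9/7)
x*(10*6) + D(6) = 3*(10*6) + 9/7 = 3*60 + 9/7 = 180 + 9/7 = 1269/7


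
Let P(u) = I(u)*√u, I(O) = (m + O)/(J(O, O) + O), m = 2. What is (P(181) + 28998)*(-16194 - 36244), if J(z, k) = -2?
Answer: -1520597124 - 9596154*√181/179 ≈ -1.5213e+9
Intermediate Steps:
I(O) = (2 + O)/(-2 + O)
P(u) = √u*(2 + u)/(-2 + u) (P(u) = ((2 + u)/(-2 + u))*√u = √u*(2 + u)/(-2 + u))
(P(181) + 28998)*(-16194 - 36244) = (√181*(2 + 181)/(-2 + 181) + 28998)*(-16194 - 36244) = (√181*183/179 + 28998)*(-52438) = (√181*(1/179)*183 + 28998)*(-52438) = (183*√181/179 + 28998)*(-52438) = (28998 + 183*√181/179)*(-52438) = -1520597124 - 9596154*√181/179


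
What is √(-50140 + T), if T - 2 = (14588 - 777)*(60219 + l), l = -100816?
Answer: I*√560735305 ≈ 23680.0*I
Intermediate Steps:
T = -560685165 (T = 2 + (14588 - 777)*(60219 - 100816) = 2 + 13811*(-40597) = 2 - 560685167 = -560685165)
√(-50140 + T) = √(-50140 - 560685165) = √(-560735305) = I*√560735305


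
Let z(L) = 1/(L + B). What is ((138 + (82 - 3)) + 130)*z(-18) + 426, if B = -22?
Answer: 16693/40 ≈ 417.33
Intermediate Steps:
z(L) = 1/(-22 + L) (z(L) = 1/(L - 22) = 1/(-22 + L))
((138 + (82 - 3)) + 130)*z(-18) + 426 = ((138 + (82 - 3)) + 130)/(-22 - 18) + 426 = ((138 + 79) + 130)/(-40) + 426 = (217 + 130)*(-1/40) + 426 = 347*(-1/40) + 426 = -347/40 + 426 = 16693/40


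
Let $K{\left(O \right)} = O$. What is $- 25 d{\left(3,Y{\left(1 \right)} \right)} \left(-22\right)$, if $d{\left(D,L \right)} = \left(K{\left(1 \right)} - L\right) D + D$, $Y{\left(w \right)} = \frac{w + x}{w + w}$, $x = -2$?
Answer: $4125$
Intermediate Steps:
$Y{\left(w \right)} = \frac{-2 + w}{2 w}$ ($Y{\left(w \right)} = \frac{w - 2}{w + w} = \frac{-2 + w}{2 w}$)
$d{\left(D,L \right)} = D + D \left(1 - L\right)$ ($d{\left(D,L \right)} = \left(1 - L\right) D + D = D \left(1 - L\right) + D = D + D \left(1 - L\right)$)
$- 25 d{\left(3,Y{\left(1 \right)} \right)} \left(-22\right) = - 25 \cdot 3 \left(2 - \frac{-2 + 1}{2 \cdot 1}\right) \left(-22\right) = - 25 \cdot 3 \left(2 - \frac{1}{2} \cdot 1 \left(-1\right)\right) \left(-22\right) = - 25 \cdot 3 \left(2 - - \frac{1}{2}\right) \left(-22\right) = - 25 \cdot 3 \left(2 + \frac{1}{2}\right) \left(-22\right) = - 25 \cdot 3 \cdot \frac{5}{2} \left(-22\right) = \left(-25\right) \frac{15}{2} \left(-22\right) = \left(- \frac{375}{2}\right) \left(-22\right) = 4125$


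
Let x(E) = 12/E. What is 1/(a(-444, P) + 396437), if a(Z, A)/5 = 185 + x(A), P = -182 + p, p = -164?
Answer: 173/68743596 ≈ 2.5166e-6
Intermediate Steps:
P = -346 (P = -182 - 164 = -346)
a(Z, A) = 925 + 60/A (a(Z, A) = 5*(185 + 12/A) = 925 + 60/A)
1/(a(-444, P) + 396437) = 1/((925 + 60/(-346)) + 396437) = 1/((925 + 60*(-1/346)) + 396437) = 1/((925 - 30/173) + 396437) = 1/(159995/173 + 396437) = 1/(68743596/173) = 173/68743596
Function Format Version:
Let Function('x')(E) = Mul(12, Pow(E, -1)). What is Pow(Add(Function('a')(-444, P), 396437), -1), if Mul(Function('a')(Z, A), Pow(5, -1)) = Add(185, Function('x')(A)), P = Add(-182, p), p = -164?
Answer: Rational(173, 68743596) ≈ 2.5166e-6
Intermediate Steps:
P = -346 (P = Add(-182, -164) = -346)
Function('a')(Z, A) = Add(925, Mul(60, Pow(A, -1))) (Function('a')(Z, A) = Mul(5, Add(185, Mul(12, Pow(A, -1)))) = Add(925, Mul(60, Pow(A, -1))))
Pow(Add(Function('a')(-444, P), 396437), -1) = Pow(Add(Add(925, Mul(60, Pow(-346, -1))), 396437), -1) = Pow(Add(Add(925, Mul(60, Rational(-1, 346))), 396437), -1) = Pow(Add(Add(925, Rational(-30, 173)), 396437), -1) = Pow(Add(Rational(159995, 173), 396437), -1) = Pow(Rational(68743596, 173), -1) = Rational(173, 68743596)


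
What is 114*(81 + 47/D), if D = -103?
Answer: 945744/103 ≈ 9182.0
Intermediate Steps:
114*(81 + 47/D) = 114*(81 + 47/(-103)) = 114*(81 + 47*(-1/103)) = 114*(81 - 47/103) = 114*(8296/103) = 945744/103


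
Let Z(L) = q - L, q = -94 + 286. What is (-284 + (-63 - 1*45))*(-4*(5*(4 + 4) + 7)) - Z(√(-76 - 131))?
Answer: 73504 + 3*I*√23 ≈ 73504.0 + 14.387*I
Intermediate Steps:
q = 192
Z(L) = 192 - L
(-284 + (-63 - 1*45))*(-4*(5*(4 + 4) + 7)) - Z(√(-76 - 131)) = (-284 + (-63 - 1*45))*(-4*(5*(4 + 4) + 7)) - (192 - √(-76 - 131)) = (-284 + (-63 - 45))*(-4*(5*8 + 7)) - (192 - √(-207)) = (-284 - 108)*(-4*(40 + 7)) - (192 - 3*I*√23) = -(-1568)*47 - (192 - 3*I*√23) = -392*(-188) + (-192 + 3*I*√23) = 73696 + (-192 + 3*I*√23) = 73504 + 3*I*√23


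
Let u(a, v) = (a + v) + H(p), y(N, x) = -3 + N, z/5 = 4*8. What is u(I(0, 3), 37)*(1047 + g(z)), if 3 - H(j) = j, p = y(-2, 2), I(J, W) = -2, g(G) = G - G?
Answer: 45021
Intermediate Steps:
z = 160 (z = 5*(4*8) = 5*32 = 160)
g(G) = 0
p = -5 (p = -3 - 2 = -5)
H(j) = 3 - j
u(a, v) = 8 + a + v (u(a, v) = (a + v) + (3 - 1*(-5)) = (a + v) + (3 + 5) = (a + v) + 8 = 8 + a + v)
u(I(0, 3), 37)*(1047 + g(z)) = (8 - 2 + 37)*(1047 + 0) = 43*1047 = 45021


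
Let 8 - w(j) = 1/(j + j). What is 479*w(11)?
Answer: 83825/22 ≈ 3810.2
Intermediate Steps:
w(j) = 8 - 1/(2*j) (w(j) = 8 - 1/(j + j) = 8 - 1/(2*j))
479*w(11) = 479*(8 - ½/11) = 479*(8 - ½*1/11) = 479*(8 - 1/22) = 479*(175/22) = 83825/22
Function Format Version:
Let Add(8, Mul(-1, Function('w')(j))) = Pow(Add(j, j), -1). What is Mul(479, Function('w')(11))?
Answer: Rational(83825, 22) ≈ 3810.2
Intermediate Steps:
Function('w')(j) = Add(8, Mul(Rational(-1, 2), Pow(j, -1))) (Function('w')(j) = Add(8, Mul(-1, Pow(Add(j, j), -1))) = Add(8, Mul(-1, Pow(Mul(2, j), -1))) = Add(8, Mul(-1, Mul(Rational(1, 2), Pow(j, -1)))) = Add(8, Mul(Rational(-1, 2), Pow(j, -1))))
Mul(479, Function('w')(11)) = Mul(479, Add(8, Mul(Rational(-1, 2), Pow(11, -1)))) = Mul(479, Add(8, Mul(Rational(-1, 2), Rational(1, 11)))) = Mul(479, Add(8, Rational(-1, 22))) = Mul(479, Rational(175, 22)) = Rational(83825, 22)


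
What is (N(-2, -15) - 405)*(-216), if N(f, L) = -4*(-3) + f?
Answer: 85320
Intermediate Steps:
N(f, L) = 12 + f
(N(-2, -15) - 405)*(-216) = ((12 - 2) - 405)*(-216) = (10 - 405)*(-216) = -395*(-216) = 85320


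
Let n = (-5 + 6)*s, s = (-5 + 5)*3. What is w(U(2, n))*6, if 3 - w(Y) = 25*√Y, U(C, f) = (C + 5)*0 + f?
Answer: 18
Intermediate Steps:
s = 0 (s = 0*3 = 0)
n = 0 (n = (-5 + 6)*0 = 1*0 = 0)
U(C, f) = f (U(C, f) = (5 + C)*0 + f = 0 + f = f)
w(Y) = 3 - 25*√Y
w(U(2, n))*6 = (3 - 25*√0)*6 = (3 - 25*0)*6 = (3 + 0)*6 = 3*6 = 18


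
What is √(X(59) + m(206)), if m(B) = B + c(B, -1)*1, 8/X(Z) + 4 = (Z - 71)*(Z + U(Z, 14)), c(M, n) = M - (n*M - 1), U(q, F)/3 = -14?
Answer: 11*√3458/26 ≈ 24.879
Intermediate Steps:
U(q, F) = -42 (U(q, F) = 3*(-14) = -42)
c(M, n) = 1 + M - M*n (c(M, n) = M - (M*n - 1) = M - (-1 + M*n) = M + (1 - M*n) = 1 + M - M*n)
X(Z) = 8/(-4 + (-71 + Z)*(-42 + Z)) (X(Z) = 8/(-4 + (Z - 71)*(Z - 42)) = 8/(-4 + (-71 + Z)*(-42 + Z)))
m(B) = 1 + 3*B (m(B) = B + (1 + B - 1*B*(-1))*1 = B + (1 + B + B)*1 = B + (1 + 2*B)*1 = B + (1 + 2*B) = 1 + 3*B)
√(X(59) + m(206)) = √(8/(2978 + 59² - 113*59) + (1 + 3*206)) = √(8/(2978 + 3481 - 6667) + (1 + 618)) = √(8/(-208) + 619) = √(8*(-1/208) + 619) = √(-1/26 + 619) = √(16093/26) = 11*√3458/26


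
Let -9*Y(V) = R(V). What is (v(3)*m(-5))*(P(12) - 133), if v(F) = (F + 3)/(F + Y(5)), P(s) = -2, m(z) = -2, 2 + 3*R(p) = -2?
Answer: 8748/17 ≈ 514.59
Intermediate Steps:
R(p) = -4/3 (R(p) = -⅔ + (⅓)*(-2) = -⅔ - ⅔ = -4/3)
Y(V) = 4/27 (Y(V) = -⅑*(-4/3) = 4/27)
v(F) = (3 + F)/(4/27 + F) (v(F) = (F + 3)/(F + 4/27) = (3 + F)/(4/27 + F))
(v(3)*m(-5))*(P(12) - 133) = ((27*(3 + 3)/(4 + 27*3))*(-2))*(-2 - 133) = ((27*6/(4 + 81))*(-2))*(-135) = ((27*6/85)*(-2))*(-135) = ((27*(1/85)*6)*(-2))*(-135) = ((162/85)*(-2))*(-135) = -324/85*(-135) = 8748/17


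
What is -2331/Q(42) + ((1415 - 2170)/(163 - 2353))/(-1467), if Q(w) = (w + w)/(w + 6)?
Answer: -855871423/642546 ≈ -1332.0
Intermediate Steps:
Q(w) = 2*w/(6 + w) (Q(w) = (2*w)/(6 + w) = 2*w/(6 + w))
-2331/Q(42) + ((1415 - 2170)/(163 - 2353))/(-1467) = -2331/(2*42/(6 + 42)) + ((1415 - 2170)/(163 - 2353))/(-1467) = -2331/(2*42/48) - 755/(-2190)*(-1/1467) = -2331/(2*42*(1/48)) - 755*(-1/2190)*(-1/1467) = -2331/7/4 + (151/438)*(-1/1467) = -2331*4/7 - 151/642546 = -1332 - 151/642546 = -855871423/642546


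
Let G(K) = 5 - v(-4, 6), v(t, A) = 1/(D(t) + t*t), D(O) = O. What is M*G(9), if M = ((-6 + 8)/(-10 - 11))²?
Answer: 59/1323 ≈ 0.044596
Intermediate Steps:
v(t, A) = 1/(t + t²) (v(t, A) = 1/(t + t*t) = 1/(t + t²))
G(K) = 59/12 (G(K) = 5 - 1/((-4)*(1 - 4)) = 5 - (-1)/(4*(-3)) = 5 - (-1)*(-1)/(4*3) = 5 - 1*1/12 = 5 - 1/12 = 59/12)
M = 4/441 (M = (2/(-21))² = (2*(-1/21))² = (-2/21)² = 4/441 ≈ 0.0090703)
M*G(9) = (4/441)*(59/12) = 59/1323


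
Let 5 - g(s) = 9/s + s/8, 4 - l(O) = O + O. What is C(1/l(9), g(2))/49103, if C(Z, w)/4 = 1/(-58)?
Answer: -2/1423987 ≈ -1.4045e-6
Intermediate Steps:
l(O) = 4 - 2*O (l(O) = 4 - (O + O) = 4 - 2*O)
g(s) = 5 - 9/s - s/8 (g(s) = 5 - (9/s + s/8) = 5 + (-9/s - s/8) = 5 - 9/s - s/8)
C(Z, w) = -2/29 (C(Z, w) = 4/(-58) = 4*(-1/58) = -2/29)
C(1/l(9), g(2))/49103 = -2/29/49103 = -2/29*1/49103 = -2/1423987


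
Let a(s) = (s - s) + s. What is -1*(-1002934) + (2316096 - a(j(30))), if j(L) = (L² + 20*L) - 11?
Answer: 3317541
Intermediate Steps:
j(L) = -11 + L² + 20*L
a(s) = s (a(s) = 0 + s = s)
-1*(-1002934) + (2316096 - a(j(30))) = -1*(-1002934) + (2316096 - (-11 + 30² + 20*30)) = 1002934 + (2316096 - (-11 + 900 + 600)) = 1002934 + (2316096 - 1*1489) = 1002934 + (2316096 - 1489) = 1002934 + 2314607 = 3317541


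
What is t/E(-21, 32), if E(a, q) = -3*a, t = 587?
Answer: 587/63 ≈ 9.3175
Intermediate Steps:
t/E(-21, 32) = 587/((-3*(-21))) = 587/63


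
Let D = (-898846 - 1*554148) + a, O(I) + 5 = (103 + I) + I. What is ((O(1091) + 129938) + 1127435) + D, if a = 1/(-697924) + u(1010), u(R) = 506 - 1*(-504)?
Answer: -134232420845/697924 ≈ -1.9233e+5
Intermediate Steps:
u(R) = 1010 (u(R) = 506 + 504 = 1010)
O(I) = 98 + 2*I (O(I) = -5 + ((103 + I) + I) = -5 + (103 + 2*I) = 98 + 2*I)
a = 704903239/697924 (a = 1/(-697924) + 1010 = -1/697924 + 1010 = 704903239/697924 ≈ 1010.0)
D = -1013374481217/697924 (D = (-898846 - 1*554148) + 704903239/697924 = (-898846 - 554148) + 704903239/697924 = -1452994 + 704903239/697924 = -1013374481217/697924 ≈ -1.4520e+6)
((O(1091) + 129938) + 1127435) + D = (((98 + 2*1091) + 129938) + 1127435) - 1013374481217/697924 = (((98 + 2182) + 129938) + 1127435) - 1013374481217/697924 = ((2280 + 129938) + 1127435) - 1013374481217/697924 = (132218 + 1127435) - 1013374481217/697924 = 1259653 - 1013374481217/697924 = -134232420845/697924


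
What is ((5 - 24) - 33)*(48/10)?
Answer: -1248/5 ≈ -249.60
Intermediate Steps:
((5 - 24) - 33)*(48/10) = (-19 - 33)*(48*(⅒)) = -52*24/5 = -1248/5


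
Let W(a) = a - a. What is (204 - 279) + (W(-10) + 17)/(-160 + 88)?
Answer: -5417/72 ≈ -75.236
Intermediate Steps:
W(a) = 0
(204 - 279) + (W(-10) + 17)/(-160 + 88) = (204 - 279) + (0 + 17)/(-160 + 88) = -75 + 17/(-72) = -75 + 17*(-1/72) = -75 - 17/72 = -5417/72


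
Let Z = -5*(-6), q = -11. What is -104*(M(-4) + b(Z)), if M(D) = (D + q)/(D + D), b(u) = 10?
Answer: -1235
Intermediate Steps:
Z = 30
M(D) = (-11 + D)/(2*D) (M(D) = (D - 11)/(D + D) = (-11 + D)/((2*D)) = (-11 + D)*(1/(2*D)) = (-11 + D)/(2*D))
-104*(M(-4) + b(Z)) = -104*((1/2)*(-11 - 4)/(-4) + 10) = -104*((1/2)*(-1/4)*(-15) + 10) = -104*(15/8 + 10) = -104*95/8 = -1235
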